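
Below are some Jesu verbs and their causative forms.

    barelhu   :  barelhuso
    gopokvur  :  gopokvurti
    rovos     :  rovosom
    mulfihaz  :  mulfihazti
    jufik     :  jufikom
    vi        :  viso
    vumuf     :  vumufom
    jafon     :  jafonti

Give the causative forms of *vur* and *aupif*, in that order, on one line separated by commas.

vurti, aupifom

The suffix is conditioned by the final sound: -om when the stem ends in a voiceless consonant (*rovos*, *jufik*, *vumuf*); -ti when the stem ends in a voiced consonant (*gopokvur*, *mulfihaz*, *jafon*); -so when the stem ends in a vowel (*barelhu*, *vi*).
The final sound of *vur* is /r/, which is a voiced consonant, so the suffix is -ti, giving *vurti*.
The final sound of *aupif* is /f/, which is a voiceless consonant, so the suffix is -om, giving *aupifom*.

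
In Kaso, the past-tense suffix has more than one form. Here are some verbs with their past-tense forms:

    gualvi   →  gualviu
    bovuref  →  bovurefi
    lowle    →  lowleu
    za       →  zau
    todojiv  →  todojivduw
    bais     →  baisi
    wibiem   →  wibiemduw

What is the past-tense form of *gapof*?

gapofi

The suffix is conditioned by the final sound: -i when the stem ends in a voiceless consonant (*bovuref*, *bais*); -duw when the stem ends in a voiced consonant (*todojiv*, *wibiem*); -u when the stem ends in a vowel (*gualvi*, *lowle*, *za*).
Since the final sound of *gapof* is /f/ (a voiceless consonant), it takes -i, giving *gapofi*.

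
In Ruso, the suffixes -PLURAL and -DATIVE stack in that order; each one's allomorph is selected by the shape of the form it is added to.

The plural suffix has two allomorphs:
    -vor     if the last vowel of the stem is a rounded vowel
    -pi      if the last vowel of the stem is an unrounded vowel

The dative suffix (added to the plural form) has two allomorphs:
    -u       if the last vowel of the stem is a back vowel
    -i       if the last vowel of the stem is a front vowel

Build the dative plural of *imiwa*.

imiwapii

Since the last vowel of *imiwa* is /a/ (an unrounded vowel), it takes -pi, giving *imiwapi*.
The plural form *imiwapi*: last vowel = /i/, a front vowel → -i → *imiwapii*.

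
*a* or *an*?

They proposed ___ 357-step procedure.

The indefinite article is chosen by the initial *sound* of the following word, not its spelling.
The number *357* is spoken "three hundred …", beginning with /θriː/ — a consonant sound.
So the article is *a*: They proposed a 357-step procedure.

a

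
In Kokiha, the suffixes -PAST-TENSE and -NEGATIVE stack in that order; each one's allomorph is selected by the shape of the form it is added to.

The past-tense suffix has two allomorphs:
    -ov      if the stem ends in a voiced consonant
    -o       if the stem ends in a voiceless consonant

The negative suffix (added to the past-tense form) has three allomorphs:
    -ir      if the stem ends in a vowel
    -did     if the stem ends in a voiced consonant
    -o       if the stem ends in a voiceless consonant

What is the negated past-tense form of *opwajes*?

opwajesoir

*opwajes*: final consonant = /s/, voiceless → -o → *opwajeso*.
The final sound of the past-tense form *opwajeso* is /o/, which is a vowel, so the negative suffix is -ir, giving *opwajesoir*.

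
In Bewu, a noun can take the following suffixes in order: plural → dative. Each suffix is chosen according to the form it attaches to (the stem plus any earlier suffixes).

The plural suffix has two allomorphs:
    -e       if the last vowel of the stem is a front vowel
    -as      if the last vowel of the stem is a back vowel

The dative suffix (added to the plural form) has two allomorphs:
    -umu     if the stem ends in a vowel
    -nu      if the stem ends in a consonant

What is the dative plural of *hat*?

*hat*: last vowel = /a/, a back vowel → -as → *hatas*.
The plural form *hatas*: final sound = /s/, a consonant → -nu → *hatasnu*.

hatasnu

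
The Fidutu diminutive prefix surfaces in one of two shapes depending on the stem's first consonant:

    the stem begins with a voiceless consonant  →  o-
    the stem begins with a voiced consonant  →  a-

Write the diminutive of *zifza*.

azifza

*zifza*: first consonant = /z/, voiced → a- → *azifza*.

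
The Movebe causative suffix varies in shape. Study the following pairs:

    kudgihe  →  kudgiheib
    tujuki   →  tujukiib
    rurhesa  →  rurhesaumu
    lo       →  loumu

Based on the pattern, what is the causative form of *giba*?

The suffix is conditioned by the last vowel: -ib when the last vowel of the stem is a front vowel (*kudgihe*, *tujuki*); -umu when the last vowel of the stem is a back vowel (*rurhesa*, *lo*).
*giba*: last vowel = /a/, a back vowel → -umu → *gibaumu*.

gibaumu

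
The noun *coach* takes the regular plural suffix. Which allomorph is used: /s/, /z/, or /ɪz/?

/ɪz/

The stem *coach* ends in a sibilant (/s, z, ʃ, ʒ, tʃ, dʒ/).
The plural suffix surfaces as /ɪz/ after sibilants, /s/ after other voiceless consonants, and /z/ after other voiced sounds.
So the plural -s on *coach* is pronounced /ɪz/.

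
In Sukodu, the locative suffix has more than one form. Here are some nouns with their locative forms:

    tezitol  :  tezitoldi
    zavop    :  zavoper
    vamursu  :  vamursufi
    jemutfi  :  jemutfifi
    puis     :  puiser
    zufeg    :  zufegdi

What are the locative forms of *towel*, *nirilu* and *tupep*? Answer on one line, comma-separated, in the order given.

toweldi, nirilufi, tupeper

The alternation tracks the final sound of the stem — -er when the stem ends in a voiceless consonant (*zavop*, *puis*); -di when the stem ends in a voiced consonant (*tezitol*, *zufeg*); -fi when the stem ends in a vowel (*vamursu*, *jemutfi*).
The final sound of *towel* is /l/, which is a voiced consonant, so the suffix is -di, giving *toweldi*.
Since the final sound of *nirilu* is /u/ (a vowel), it takes -fi, giving *nirilufi*.
Since the final sound of *tupep* is /p/ (a voiceless consonant), it takes -er, giving *tupeper*.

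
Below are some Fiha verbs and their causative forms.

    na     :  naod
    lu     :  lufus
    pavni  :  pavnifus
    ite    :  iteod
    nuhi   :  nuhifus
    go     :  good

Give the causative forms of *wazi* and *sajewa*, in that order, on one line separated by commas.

wazifus, sajewaod

Looking at the last vowel of each stem: -fus when the last vowel of the stem is a high vowel (*lu*, *pavni*, *nuhi*); -od when the last vowel of the stem is a non-high vowel (*na*, *ite*, *go*).
The last vowel of *wazi* is /i/, which is a high vowel, so the suffix is -fus, giving *wazifus*.
The last vowel of *sajewa* is /a/, which is a non-high vowel, so the suffix is -od, giving *sajewaod*.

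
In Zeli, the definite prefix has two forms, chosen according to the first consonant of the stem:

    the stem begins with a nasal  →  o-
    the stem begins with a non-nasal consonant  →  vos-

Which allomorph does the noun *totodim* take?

vos-

*totodim*: first consonant = /t/, non-nasal → vos-.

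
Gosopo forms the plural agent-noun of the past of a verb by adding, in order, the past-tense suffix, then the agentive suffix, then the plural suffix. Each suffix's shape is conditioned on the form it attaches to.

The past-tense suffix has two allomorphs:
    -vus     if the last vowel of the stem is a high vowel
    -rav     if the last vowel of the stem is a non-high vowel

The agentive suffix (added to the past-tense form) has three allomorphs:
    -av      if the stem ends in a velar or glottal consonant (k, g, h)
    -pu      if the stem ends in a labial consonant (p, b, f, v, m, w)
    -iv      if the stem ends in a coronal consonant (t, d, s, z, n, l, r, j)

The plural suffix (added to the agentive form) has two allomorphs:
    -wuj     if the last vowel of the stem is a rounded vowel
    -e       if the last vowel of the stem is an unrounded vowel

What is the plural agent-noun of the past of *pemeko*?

pemekoravpuwuj

The last vowel of *pemeko* is /o/, which is a non-high vowel, so the past-tense suffix is -rav, giving *pemekorav*.
Since the final consonant of the past-tense form *pemekorav* is /v/ (labial), it takes -pu, giving *pemekoravpu*.
The agentive form *pemekoravpu* — last vowel /u/ (a rounded vowel) → -wuj → *pemekoravpuwuj*.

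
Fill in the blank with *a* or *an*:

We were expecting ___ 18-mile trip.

The indefinite article is chosen by the initial *sound* of the following word, not its spelling.
The number *18* is spoken "eighteen", beginning with /ˌeɪˈtiːn/ — a vowel sound.
So the article is *an*: We were expecting an 18-mile trip.

an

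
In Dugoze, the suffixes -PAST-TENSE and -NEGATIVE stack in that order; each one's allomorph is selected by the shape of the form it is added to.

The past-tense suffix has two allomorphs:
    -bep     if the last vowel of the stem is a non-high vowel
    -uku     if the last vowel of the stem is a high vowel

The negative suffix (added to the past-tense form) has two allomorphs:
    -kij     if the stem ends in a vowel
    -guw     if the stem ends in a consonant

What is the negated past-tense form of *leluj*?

Since the last vowel of *leluj* is /u/ (a high vowel), it takes -uku, giving *lelujuku*.
The past-tense form *lelujuku* — final sound /u/ (a vowel) → -kij → *lelujukukij*.

lelujukukij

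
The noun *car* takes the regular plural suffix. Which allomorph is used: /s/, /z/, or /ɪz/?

/z/

The stem *car* ends in a voiced non-sibilant sound.
The plural suffix surfaces as /ɪz/ after sibilants, /s/ after other voiceless consonants, and /z/ after other voiced sounds.
So the plural -s on *car* is pronounced /z/.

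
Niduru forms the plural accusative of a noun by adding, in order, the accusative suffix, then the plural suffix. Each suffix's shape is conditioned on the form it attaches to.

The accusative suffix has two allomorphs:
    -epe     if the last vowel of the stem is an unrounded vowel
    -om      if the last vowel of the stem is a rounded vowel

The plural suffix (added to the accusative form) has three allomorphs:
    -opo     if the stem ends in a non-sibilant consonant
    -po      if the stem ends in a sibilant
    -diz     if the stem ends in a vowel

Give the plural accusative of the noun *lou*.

*lou*: last vowel = /u/, a rounded vowel → -om → *louom*.
The accusative form *louom*: final sound = /m/, a non-sibilant consonant → -opo → *louomopo*.

louomopo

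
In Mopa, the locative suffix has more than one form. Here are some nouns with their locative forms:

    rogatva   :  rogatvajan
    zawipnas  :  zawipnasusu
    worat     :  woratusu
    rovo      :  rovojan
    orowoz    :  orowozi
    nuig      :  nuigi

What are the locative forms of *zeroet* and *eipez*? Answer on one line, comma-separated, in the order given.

zeroetusu, eipezi

The suffix is conditioned by the final sound: -usu when the stem ends in a voiceless consonant (*zawipnas*, *worat*); -i when the stem ends in a voiced consonant (*orowoz*, *nuig*); -jan when the stem ends in a vowel (*rogatva*, *rovo*).
Since the final sound of *zeroet* is /t/ (a voiceless consonant), it takes -usu, giving *zeroetusu*.
The final sound of *eipez* is /z/, which is a voiced consonant, so the suffix is -i, giving *eipezi*.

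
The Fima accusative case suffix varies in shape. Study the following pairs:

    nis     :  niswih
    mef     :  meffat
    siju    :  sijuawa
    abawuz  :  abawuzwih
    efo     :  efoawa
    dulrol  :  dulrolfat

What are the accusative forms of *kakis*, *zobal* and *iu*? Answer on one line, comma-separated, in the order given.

kakiswih, zobalfat, iuawa

The suffix is conditioned by the final sound: -wih when the stem ends in a sibilant (*nis*, *abawuz*); -fat when the stem ends in a non-sibilant consonant (*mef*, *dulrol*); -awa when the stem ends in a vowel (*siju*, *efo*).
Since the final sound of *kakis* is /s/ (a sibilant), it takes -wih, giving *kakiswih*.
Since the final sound of *zobal* is /l/ (a non-sibilant consonant), it takes -fat, giving *zobalfat*.
*iu*: final sound = /u/, a vowel → -awa → *iuawa*.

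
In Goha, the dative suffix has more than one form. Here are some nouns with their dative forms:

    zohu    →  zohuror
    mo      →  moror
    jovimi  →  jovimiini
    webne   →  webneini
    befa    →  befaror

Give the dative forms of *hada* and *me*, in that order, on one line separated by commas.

hadaror, meini

The alternation tracks the last vowel of the stem — -ini when the last vowel of the stem is a front vowel (*jovimi*, *webne*); -ror when the last vowel of the stem is a back vowel (*zohu*, *mo*, *befa*).
*hada*: last vowel = /a/, a back vowel → -ror → *hadaror*.
The last vowel of *me* is /e/, which is a front vowel, so the suffix is -ini, giving *meini*.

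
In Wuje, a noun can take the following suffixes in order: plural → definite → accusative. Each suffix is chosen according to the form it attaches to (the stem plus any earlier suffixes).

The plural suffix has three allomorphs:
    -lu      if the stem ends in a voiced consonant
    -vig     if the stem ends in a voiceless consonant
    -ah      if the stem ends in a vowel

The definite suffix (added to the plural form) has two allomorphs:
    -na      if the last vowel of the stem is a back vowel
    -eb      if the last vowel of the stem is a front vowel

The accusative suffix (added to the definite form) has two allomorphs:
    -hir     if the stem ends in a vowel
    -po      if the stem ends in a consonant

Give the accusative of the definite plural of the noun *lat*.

latvigebpo

The final sound of *lat* is /t/, which is a voiceless consonant, so the plural suffix is -vig, giving *latvig*.
The plural form *latvig* — last vowel /i/ (a front vowel) → -eb → *latvigeb*.
Since the final sound of the definite form *latvigeb* is /b/ (a consonant), it takes -po, giving *latvigebpo*.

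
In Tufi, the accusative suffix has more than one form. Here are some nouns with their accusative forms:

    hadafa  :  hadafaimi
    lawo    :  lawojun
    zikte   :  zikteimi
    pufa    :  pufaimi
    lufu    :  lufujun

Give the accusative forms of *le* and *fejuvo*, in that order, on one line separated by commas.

leimi, fejuvojun

Looking at the last vowel of each stem: -jun when the last vowel of the stem is a rounded vowel (*lawo*, *lufu*); -imi when the last vowel of the stem is an unrounded vowel (*hadafa*, *zikte*, *pufa*).
*le*: last vowel = /e/, an unrounded vowel → -imi → *leimi*.
*fejuvo*: last vowel = /o/, a rounded vowel → -jun → *fejuvojun*.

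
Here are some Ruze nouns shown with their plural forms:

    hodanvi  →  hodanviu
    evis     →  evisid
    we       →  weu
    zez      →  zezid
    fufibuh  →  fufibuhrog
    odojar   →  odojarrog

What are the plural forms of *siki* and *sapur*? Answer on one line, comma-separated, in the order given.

sikiu, sapurrog

The alternation tracks the final sound of the stem — -id when the stem ends in a sibilant (*evis*, *zez*); -rog when the stem ends in a non-sibilant consonant (*fufibuh*, *odojar*); -u when the stem ends in a vowel (*hodanvi*, *we*).
The final sound of *siki* is /i/, which is a vowel, so the suffix is -u, giving *sikiu*.
*sapur* — final sound /r/ (a non-sibilant consonant) → -rog → *sapurrog*.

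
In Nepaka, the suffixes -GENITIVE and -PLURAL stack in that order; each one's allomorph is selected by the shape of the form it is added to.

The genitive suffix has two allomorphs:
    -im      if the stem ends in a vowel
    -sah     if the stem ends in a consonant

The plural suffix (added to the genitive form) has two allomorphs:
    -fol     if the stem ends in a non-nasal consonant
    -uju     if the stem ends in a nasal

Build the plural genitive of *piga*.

pigaimuju

*piga* — final sound /a/ (a vowel) → -im → *pigaim*.
The genitive form *pigaim* — final consonant /m/ (a nasal) → -uju → *pigaimuju*.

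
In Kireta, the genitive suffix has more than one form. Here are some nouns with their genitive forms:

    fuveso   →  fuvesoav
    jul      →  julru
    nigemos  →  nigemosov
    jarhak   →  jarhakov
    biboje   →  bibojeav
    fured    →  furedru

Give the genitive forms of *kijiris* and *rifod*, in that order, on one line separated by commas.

The suffix is conditioned by the final sound: -ov when the stem ends in a voiceless consonant (*nigemos*, *jarhak*); -ru when the stem ends in a voiced consonant (*jul*, *fured*); -av when the stem ends in a vowel (*fuveso*, *biboje*).
Since the final sound of *kijiris* is /s/ (a voiceless consonant), it takes -ov, giving *kijirisov*.
*rifod* — final sound /d/ (a voiced consonant) → -ru → *rifodru*.

kijirisov, rifodru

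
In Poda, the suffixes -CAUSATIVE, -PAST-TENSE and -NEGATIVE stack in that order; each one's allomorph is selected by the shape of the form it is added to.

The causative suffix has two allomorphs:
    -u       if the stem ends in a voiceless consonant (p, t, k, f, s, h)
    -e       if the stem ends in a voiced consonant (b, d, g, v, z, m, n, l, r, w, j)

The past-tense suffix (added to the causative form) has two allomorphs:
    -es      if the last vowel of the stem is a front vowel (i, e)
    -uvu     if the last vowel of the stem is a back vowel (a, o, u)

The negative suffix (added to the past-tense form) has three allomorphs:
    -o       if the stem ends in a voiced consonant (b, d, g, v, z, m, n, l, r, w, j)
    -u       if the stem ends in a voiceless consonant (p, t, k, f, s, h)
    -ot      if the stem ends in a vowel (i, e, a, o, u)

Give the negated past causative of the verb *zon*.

zoneesu

*zon*: final consonant = /n/, voiced → -e → *zone*.
The last vowel of the causative form *zone* is /e/, which is a front vowel, so the past-tense suffix is -es, giving *zonees*.
The final sound of the past-tense form *zonees* is /s/, which is a voiceless consonant, so the negative suffix is -u, giving *zoneesu*.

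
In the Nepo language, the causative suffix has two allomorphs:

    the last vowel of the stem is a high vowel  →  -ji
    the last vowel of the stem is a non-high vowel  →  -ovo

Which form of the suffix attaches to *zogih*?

*zogih* — last vowel /i/ (a high vowel) → -ji.

-ji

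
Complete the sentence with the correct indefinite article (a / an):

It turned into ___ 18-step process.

an

The indefinite article is chosen by the initial *sound* of the following word, not its spelling.
The number *18* is spoken "eighteen", beginning with /ˌeɪˈtiːn/ — a vowel sound.
So the article is *an*: It turned into an 18-step process.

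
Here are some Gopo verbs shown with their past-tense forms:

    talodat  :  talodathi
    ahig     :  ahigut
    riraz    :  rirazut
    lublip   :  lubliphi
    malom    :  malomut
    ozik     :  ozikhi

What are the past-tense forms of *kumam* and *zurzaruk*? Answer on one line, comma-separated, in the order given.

kumamut, zurzarukhi

The alternation tracks the final consonant of the stem — -hi when the stem ends in a voiceless consonant (*talodat*, *lublip*, *ozik*); -ut when the stem ends in a voiced consonant (*ahig*, *riraz*, *malom*).
Since the final consonant of *kumam* is /m/ (voiced), it takes -ut, giving *kumamut*.
*zurzaruk* — final consonant /k/ (voiceless) → -hi → *zurzarukhi*.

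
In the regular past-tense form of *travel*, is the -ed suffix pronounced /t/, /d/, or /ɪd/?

/d/

The stem *travel* ends in a voiced sound other than /d/.
The -ed suffix is realized as /ɪd/ after /t, d/; as /t/ after other voiceless consonants; and as /d/ after other voiced sounds.
So -ed on *travel* is pronounced /d/.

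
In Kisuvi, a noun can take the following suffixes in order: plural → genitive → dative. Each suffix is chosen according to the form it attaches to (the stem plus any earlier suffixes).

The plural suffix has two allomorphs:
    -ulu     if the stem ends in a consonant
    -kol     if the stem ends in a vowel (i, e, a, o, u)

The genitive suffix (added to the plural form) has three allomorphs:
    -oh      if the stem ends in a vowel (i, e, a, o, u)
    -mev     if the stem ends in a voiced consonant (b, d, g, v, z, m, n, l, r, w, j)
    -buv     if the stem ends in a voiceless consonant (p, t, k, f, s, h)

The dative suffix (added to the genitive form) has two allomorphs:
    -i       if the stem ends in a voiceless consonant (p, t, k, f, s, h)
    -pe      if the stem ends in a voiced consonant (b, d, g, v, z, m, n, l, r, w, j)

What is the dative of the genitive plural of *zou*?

zoukolmevpe

Since the final sound of *zou* is /u/ (a vowel), it takes -kol, giving *zoukol*.
The final sound of the plural form *zoukol* is /l/, which is a voiced consonant, so the genitive suffix is -mev, giving *zoukolmev*.
The genitive form *zoukolmev*: final consonant = /v/, voiced → -pe → *zoukolmevpe*.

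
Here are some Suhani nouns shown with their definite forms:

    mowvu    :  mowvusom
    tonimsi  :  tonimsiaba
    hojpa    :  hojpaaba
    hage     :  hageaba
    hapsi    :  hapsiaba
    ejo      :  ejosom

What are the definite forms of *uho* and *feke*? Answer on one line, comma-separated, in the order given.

The suffix is conditioned by the last vowel: -som when the last vowel of the stem is a rounded vowel (*mowvu*, *ejo*); -aba when the last vowel of the stem is an unrounded vowel (*tonimsi*, *hojpa*, *hage*, *hapsi*).
*uho* — last vowel /o/ (a rounded vowel) → -som → *uhosom*.
The last vowel of *feke* is /e/, which is an unrounded vowel, so the suffix is -aba, giving *fekeaba*.

uhosom, fekeaba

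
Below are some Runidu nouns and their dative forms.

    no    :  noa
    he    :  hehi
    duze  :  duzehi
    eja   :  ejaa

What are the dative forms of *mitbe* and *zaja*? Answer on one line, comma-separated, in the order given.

mitbehi, zajaa

The pattern is front/back vowel harmony: -hi when the last vowel of the stem is a front vowel (*he*, *duze*); -a when the last vowel of the stem is a back vowel (*no*, *eja*).
The last vowel of *mitbe* is /e/, which is a front vowel, so the suffix is -hi, giving *mitbehi*.
*zaja*: last vowel = /a/, a back vowel → -a → *zajaa*.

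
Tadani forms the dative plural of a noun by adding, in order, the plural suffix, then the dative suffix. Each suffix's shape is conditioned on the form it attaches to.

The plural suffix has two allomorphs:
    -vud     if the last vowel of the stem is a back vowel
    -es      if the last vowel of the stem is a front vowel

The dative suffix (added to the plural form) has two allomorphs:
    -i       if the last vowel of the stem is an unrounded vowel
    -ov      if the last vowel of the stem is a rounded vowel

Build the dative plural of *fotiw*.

fotiwesi

The last vowel of *fotiw* is /i/, which is a front vowel, so the plural suffix is -es, giving *fotiwes*.
Since the last vowel of the plural form *fotiwes* is /e/ (an unrounded vowel), it takes -i, giving *fotiwesi*.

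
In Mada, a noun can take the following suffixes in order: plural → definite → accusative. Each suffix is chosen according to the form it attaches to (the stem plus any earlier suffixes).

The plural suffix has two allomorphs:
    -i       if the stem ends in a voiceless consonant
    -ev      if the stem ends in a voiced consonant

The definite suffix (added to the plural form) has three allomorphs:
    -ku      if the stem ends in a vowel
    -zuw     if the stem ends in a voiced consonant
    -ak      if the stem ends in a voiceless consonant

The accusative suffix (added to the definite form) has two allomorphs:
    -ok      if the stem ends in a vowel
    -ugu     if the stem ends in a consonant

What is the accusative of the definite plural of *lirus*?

lirusikuok

Since the final consonant of *lirus* is /s/ (voiceless), it takes -i, giving *lirusi*.
The final sound of the plural form *lirusi* is /i/, which is a vowel, so the definite suffix is -ku, giving *lirusiku*.
The definite form *lirusiku*: final sound = /u/, a vowel → -ok → *lirusikuok*.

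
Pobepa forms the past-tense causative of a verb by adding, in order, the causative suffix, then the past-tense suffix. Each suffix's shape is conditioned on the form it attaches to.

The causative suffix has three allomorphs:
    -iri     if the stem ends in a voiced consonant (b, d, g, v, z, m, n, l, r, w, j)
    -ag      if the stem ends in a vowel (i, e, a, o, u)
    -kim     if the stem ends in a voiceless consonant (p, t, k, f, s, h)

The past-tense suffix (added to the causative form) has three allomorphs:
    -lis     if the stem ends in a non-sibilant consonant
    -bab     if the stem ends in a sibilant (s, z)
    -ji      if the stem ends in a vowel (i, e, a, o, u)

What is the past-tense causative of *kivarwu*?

Since the final sound of *kivarwu* is /u/ (a vowel), it takes -ag, giving *kivarwuag*.
The causative form *kivarwuag* — final sound /g/ (a non-sibilant consonant) → -lis → *kivarwuaglis*.

kivarwuaglis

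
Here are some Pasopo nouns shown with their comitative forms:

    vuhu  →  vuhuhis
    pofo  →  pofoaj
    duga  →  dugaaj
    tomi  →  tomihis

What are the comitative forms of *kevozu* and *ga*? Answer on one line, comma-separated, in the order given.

kevozuhis, gaaj

The alternation tracks the last vowel of the stem — -his when the last vowel of the stem is a high vowel (*vuhu*, *tomi*); -aj when the last vowel of the stem is a non-high vowel (*pofo*, *duga*).
The last vowel of *kevozu* is /u/, which is a high vowel, so the suffix is -his, giving *kevozuhis*.
Since the last vowel of *ga* is /a/ (a non-high vowel), it takes -aj, giving *gaaj*.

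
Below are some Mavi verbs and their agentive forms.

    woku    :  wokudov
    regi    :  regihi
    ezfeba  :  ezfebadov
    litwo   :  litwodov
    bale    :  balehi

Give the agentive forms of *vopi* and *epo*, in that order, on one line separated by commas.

The alternation tracks the last vowel of the stem — -hi when the last vowel of the stem is a front vowel (*regi*, *bale*); -dov when the last vowel of the stem is a back vowel (*woku*, *ezfeba*, *litwo*).
Since the last vowel of *vopi* is /i/ (a front vowel), it takes -hi, giving *vopihi*.
*epo* — last vowel /o/ (a back vowel) → -dov → *epodov*.

vopihi, epodov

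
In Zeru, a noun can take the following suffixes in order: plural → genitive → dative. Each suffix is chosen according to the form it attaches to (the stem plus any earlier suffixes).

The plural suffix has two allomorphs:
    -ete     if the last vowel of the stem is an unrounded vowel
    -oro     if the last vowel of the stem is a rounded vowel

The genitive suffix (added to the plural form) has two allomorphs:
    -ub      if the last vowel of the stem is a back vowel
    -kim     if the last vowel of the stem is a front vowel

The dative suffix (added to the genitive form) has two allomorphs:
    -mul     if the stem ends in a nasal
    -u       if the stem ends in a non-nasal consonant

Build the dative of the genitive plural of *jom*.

jomoroubu

*jom*: last vowel = /o/, a rounded vowel → -oro → *jomoro*.
The last vowel of the plural form *jomoro* is /o/, which is a back vowel, so the genitive suffix is -ub, giving *jomoroub*.
The genitive form *jomoroub*: final consonant = /b/, non-nasal → -u → *jomoroubu*.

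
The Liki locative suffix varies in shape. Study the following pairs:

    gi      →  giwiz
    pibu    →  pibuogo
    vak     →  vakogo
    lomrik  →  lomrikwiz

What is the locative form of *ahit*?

The suffix is conditioned by the last vowel: -wiz when the last vowel of the stem is a front vowel (*gi*, *lomrik*); -ogo when the last vowel of the stem is a back vowel (*pibu*, *vak*).
Since the last vowel of *ahit* is /i/ (a front vowel), it takes -wiz, giving *ahitwiz*.

ahitwiz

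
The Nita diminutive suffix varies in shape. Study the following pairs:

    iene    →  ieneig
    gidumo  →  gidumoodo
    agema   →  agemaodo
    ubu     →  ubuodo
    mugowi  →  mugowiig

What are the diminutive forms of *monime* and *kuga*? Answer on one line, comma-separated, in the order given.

monimeig, kugaodo

The alternation tracks the last vowel of the stem — -ig when the last vowel of the stem is a front vowel (*iene*, *mugowi*); -odo when the last vowel of the stem is a back vowel (*gidumo*, *agema*, *ubu*).
*monime*: last vowel = /e/, a front vowel → -ig → *monimeig*.
The last vowel of *kuga* is /a/, which is a back vowel, so the suffix is -odo, giving *kugaodo*.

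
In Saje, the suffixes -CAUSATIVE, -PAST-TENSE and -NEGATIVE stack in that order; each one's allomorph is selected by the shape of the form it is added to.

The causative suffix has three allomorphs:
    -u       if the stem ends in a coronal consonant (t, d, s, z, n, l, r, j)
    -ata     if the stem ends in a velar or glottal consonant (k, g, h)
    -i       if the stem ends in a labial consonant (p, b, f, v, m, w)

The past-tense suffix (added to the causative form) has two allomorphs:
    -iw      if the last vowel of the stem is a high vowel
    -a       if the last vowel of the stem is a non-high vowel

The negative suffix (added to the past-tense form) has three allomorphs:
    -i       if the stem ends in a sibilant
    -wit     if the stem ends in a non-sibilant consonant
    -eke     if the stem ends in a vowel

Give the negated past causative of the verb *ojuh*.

ojuhataaeke

*ojuh*: final consonant = /h/, velar/glottal → -ata → *ojuhata*.
The causative form *ojuhata*: last vowel = /a/, a non-high vowel → -a → *ojuhataa*.
The past-tense form *ojuhataa*: final sound = /a/, a vowel → -eke → *ojuhataaeke*.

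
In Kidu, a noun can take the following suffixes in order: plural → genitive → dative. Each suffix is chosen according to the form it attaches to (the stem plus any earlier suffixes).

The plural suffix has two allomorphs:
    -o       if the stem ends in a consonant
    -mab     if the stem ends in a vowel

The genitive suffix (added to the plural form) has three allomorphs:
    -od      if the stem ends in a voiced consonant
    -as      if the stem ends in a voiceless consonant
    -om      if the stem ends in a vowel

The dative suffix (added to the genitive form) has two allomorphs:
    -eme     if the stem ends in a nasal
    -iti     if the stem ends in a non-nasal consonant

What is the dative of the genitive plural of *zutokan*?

The final sound of *zutokan* is /n/, which is a consonant, so the plural suffix is -o, giving *zutokano*.
The plural form *zutokano* — final sound /o/ (a vowel) → -om → *zutokanoom*.
The genitive form *zutokanoom* — final consonant /m/ (a nasal) → -eme → *zutokanoomeme*.

zutokanoomeme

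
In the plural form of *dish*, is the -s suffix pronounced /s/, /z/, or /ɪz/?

The stem *dish* ends in a sibilant (/s, z, ʃ, ʒ, tʃ, dʒ/).
The plural suffix surfaces as /ɪz/ after sibilants, /s/ after other voiceless consonants, and /z/ after other voiced sounds.
So the plural -s on *dish* is pronounced /ɪz/.

/ɪz/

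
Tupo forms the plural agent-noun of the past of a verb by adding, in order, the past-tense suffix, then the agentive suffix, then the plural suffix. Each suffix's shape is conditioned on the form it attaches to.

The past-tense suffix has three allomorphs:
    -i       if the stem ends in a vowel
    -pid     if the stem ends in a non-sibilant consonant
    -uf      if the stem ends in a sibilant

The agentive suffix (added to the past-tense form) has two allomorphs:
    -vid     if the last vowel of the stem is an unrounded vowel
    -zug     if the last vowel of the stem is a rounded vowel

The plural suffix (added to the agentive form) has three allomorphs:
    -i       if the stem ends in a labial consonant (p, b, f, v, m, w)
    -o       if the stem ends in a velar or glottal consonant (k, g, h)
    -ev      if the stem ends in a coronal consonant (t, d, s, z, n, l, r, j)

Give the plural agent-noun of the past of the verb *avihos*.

The final sound of *avihos* is /s/, which is a sibilant, so the past-tense suffix is -uf, giving *avihosuf*.
Since the last vowel of the past-tense form *avihosuf* is /u/ (a rounded vowel), it takes -zug, giving *avihosufzug*.
The agentive form *avihosufzug*: final consonant = /g/, velar/glottal → -o → *avihosufzugo*.

avihosufzugo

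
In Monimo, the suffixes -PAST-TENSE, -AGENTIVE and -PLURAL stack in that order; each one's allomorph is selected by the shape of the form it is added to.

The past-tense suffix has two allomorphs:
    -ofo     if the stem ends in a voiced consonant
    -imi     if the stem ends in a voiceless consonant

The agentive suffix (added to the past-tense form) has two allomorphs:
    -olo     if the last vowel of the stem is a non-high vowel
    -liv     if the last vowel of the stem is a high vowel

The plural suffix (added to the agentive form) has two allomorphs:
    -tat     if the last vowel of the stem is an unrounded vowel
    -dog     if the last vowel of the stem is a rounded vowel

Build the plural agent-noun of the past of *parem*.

paremofoolodog

*parem*: final consonant = /m/, voiced → -ofo → *paremofo*.
The past-tense form *paremofo* — last vowel /o/ (a non-high vowel) → -olo → *paremofoolo*.
Since the last vowel of the agentive form *paremofoolo* is /o/ (a rounded vowel), it takes -dog, giving *paremofoolodog*.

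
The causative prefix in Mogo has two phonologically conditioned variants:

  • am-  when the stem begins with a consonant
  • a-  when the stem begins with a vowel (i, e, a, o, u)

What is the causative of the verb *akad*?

aakad

Since the first sound of *akad* is /a/ (a vowel), it takes a-, giving *aakad*.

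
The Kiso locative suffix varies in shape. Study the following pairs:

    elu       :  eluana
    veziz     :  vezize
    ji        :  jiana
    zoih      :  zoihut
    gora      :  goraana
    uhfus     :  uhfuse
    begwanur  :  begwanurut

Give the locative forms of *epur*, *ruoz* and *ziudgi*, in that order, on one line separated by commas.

The suffix is conditioned by the final sound: -e when the stem ends in a sibilant (*veziz*, *uhfus*); -ut when the stem ends in a non-sibilant consonant (*zoih*, *begwanur*); -ana when the stem ends in a vowel (*elu*, *ji*, *gora*).
The final sound of *epur* is /r/, which is a non-sibilant consonant, so the suffix is -ut, giving *epurut*.
*ruoz* — final sound /z/ (a sibilant) → -e → *ruoze*.
Since the final sound of *ziudgi* is /i/ (a vowel), it takes -ana, giving *ziudgiana*.

epurut, ruoze, ziudgiana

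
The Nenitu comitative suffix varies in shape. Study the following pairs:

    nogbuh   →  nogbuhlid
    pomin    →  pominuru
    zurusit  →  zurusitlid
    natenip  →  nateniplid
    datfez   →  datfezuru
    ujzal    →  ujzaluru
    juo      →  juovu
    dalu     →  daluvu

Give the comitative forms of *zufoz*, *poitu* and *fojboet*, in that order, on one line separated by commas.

zufozuru, poituvu, fojboetlid

Looking at the final sound of each stem: -lid when the stem ends in a voiceless consonant (*nogbuh*, *zurusit*, *natenip*); -uru when the stem ends in a voiced consonant (*pomin*, *datfez*, *ujzal*); -vu when the stem ends in a vowel (*juo*, *dalu*).
*zufoz* — final sound /z/ (a voiced consonant) → -uru → *zufozuru*.
*poitu* — final sound /u/ (a vowel) → -vu → *poituvu*.
Since the final sound of *fojboet* is /t/ (a voiceless consonant), it takes -lid, giving *fojboetlid*.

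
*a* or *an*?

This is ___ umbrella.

an

The indefinite article is chosen by the initial *sound* of the following word, not its spelling.
*umbrella* begins with the sound /ʌ/ (u pronounced /ʌ/) — a vowel sound.
So the article is *an*: This is an umbrella.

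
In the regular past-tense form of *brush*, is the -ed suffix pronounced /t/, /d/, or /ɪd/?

The stem *brush* ends in a voiceless consonant other than /t/.
The -ed suffix is realized as /ɪd/ after /t, d/; as /t/ after other voiceless consonants; and as /d/ after other voiced sounds.
So -ed on *brush* is pronounced /t/.

/t/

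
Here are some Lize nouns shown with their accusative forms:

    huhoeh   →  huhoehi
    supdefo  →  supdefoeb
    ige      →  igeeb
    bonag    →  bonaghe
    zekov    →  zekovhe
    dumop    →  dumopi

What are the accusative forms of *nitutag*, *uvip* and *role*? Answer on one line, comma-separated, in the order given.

nitutaghe, uvipi, roleeb

The pattern is voicing of the final sound: -i when the stem ends in a voiceless consonant (*huhoeh*, *dumop*); -he when the stem ends in a voiced consonant (*bonag*, *zekov*); -eb when the stem ends in a vowel (*supdefo*, *ige*).
The final sound of *nitutag* is /g/, which is a voiced consonant, so the suffix is -he, giving *nitutaghe*.
*uvip* — final sound /p/ (a voiceless consonant) → -i → *uvipi*.
The final sound of *role* is /e/, which is a vowel, so the suffix is -eb, giving *roleeb*.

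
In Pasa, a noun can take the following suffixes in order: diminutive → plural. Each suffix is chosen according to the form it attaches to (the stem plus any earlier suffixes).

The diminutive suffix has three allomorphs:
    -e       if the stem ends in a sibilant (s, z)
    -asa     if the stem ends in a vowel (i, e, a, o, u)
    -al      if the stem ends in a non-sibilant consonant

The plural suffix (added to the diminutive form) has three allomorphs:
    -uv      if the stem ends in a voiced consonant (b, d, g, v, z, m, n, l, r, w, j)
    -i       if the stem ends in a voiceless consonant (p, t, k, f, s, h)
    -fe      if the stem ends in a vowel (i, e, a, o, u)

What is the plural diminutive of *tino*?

tinoasafe

The final sound of *tino* is /o/, which is a vowel, so the diminutive suffix is -asa, giving *tinoasa*.
The final sound of the diminutive form *tinoasa* is /a/, which is a vowel, so the plural suffix is -fe, giving *tinoasafe*.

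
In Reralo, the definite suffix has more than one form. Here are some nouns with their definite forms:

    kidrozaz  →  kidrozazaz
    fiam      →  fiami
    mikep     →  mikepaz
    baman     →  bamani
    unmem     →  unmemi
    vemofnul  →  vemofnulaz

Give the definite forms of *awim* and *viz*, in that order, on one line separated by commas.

awimi, vizaz

The suffix is conditioned by the final consonant: -i when the stem ends in a nasal (*fiam*, *baman*, *unmem*); -az when the stem ends in a non-nasal consonant (*kidrozaz*, *mikep*, *vemofnul*).
*awim* — final consonant /m/ (a nasal) → -i → *awimi*.
Since the final consonant of *viz* is /z/ (non-nasal), it takes -az, giving *vizaz*.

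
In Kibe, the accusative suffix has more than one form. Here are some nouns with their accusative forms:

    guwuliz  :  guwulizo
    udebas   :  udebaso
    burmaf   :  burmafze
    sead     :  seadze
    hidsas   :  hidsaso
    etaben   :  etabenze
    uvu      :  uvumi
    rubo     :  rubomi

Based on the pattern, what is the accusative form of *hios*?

hioso

The alternation tracks the final sound of the stem — -o when the stem ends in a sibilant (*guwuliz*, *udebas*, *hidsas*); -ze when the stem ends in a non-sibilant consonant (*burmaf*, *sead*, *etaben*); -mi when the stem ends in a vowel (*uvu*, *rubo*).
*hios*: final sound = /s/, a sibilant → -o → *hioso*.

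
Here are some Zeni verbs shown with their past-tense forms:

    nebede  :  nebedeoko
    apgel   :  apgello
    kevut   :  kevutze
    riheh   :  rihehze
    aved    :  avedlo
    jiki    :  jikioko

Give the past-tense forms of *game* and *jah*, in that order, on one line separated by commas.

The alternation tracks the final sound of the stem — -ze when the stem ends in a voiceless consonant (*kevut*, *riheh*); -lo when the stem ends in a voiced consonant (*apgel*, *aved*); -oko when the stem ends in a vowel (*nebede*, *jiki*).
The final sound of *game* is /e/, which is a vowel, so the suffix is -oko, giving *gameoko*.
*jah* — final sound /h/ (a voiceless consonant) → -ze → *jahze*.

gameoko, jahze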